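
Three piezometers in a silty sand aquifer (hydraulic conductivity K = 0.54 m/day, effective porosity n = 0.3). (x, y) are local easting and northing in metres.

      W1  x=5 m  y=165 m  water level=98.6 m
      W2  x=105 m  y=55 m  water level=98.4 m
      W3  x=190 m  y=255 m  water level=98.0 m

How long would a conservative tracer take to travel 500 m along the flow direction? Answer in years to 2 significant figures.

Differences from W1: to W2 (Δx, Δy, Δh) = (100, -110, -0.2); to W3 = (185, 90, -0.6).
Determinant of the coordinate differences = 100·90 − 185·(-110) = 29350.
∂h/∂x = [(-0.2)·90 − (-0.6)·(-110)] / 29350 = -0.002862
∂h/∂y = [100·(-0.6) − 185·(-0.2)] / 29350 = -0.0007836
|∇h| = √(-0.002862² + -0.0007836²) = 0.002967
Seepage velocity v = K·i/n = 0.54 × 0.002967 / 0.3 = 0.005341 m/day.
t = 500 / 0.005341 = 9.362e+04 days = 256 years.

260 years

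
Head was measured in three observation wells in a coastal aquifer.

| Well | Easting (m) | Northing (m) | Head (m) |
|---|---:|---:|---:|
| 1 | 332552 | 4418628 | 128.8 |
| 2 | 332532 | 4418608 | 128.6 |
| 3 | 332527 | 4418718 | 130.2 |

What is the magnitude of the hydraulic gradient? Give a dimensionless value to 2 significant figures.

0.015

Taking 1 as reference: 2−1 = (-20, -20, -0.2); 3−1 = (-25, 90, +1.4).
Determinant of the coordinate differences = (-20)·90 − (-25)·(-20) = -2300.
∂h/∂x = [(-0.2)·90 − (+1.4)·(-20)] / -2300 = -0.004348
∂h/∂y = [(-20)·(+1.4) − (-25)·(-0.2)] / -2300 = +0.01435
|∇h| = √(-0.004348² + 0.01435²) = 0.01499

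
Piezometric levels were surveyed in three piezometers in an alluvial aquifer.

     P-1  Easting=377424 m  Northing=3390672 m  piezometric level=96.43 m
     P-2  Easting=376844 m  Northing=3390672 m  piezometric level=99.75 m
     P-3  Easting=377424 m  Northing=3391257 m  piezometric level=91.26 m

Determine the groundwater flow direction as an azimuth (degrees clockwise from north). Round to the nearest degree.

033°

∂h/∂x = (99.75 − 96.43) / (376844 − 377424) = -0.005724
∂h/∂y = (91.26 − 96.43) / (3391257 − 3390672) = -0.008838
Flow direction (−∇h) has components (+0.005724 E, +0.008838 N).
Azimuth = atan2(E, N) = atan2(+0.005724, +0.008838) = 32.9° ≈ 033°.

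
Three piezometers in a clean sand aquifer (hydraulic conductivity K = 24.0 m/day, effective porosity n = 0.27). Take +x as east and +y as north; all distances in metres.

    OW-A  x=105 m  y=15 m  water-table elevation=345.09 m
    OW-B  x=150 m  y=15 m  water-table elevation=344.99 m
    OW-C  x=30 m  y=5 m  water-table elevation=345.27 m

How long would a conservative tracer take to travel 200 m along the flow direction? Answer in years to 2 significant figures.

Three-point gradient (reference OW-A): Δ to OW-B = (45, 0, -0.10), Δ to OW-C = (-75, -10, +0.18).
∂h/∂x = -0.002222, ∂h/∂y = -0.001333 (det = -450).
|∇h| = √(-0.002222² + -0.001333²) = 0.002591
Seepage velocity v = K·i/n = 24.0 × 0.002591 / 0.27 = 0.2303 m/day.
t = 200 / 0.2303 = 868.4 days = 2.38 years.

2.4 years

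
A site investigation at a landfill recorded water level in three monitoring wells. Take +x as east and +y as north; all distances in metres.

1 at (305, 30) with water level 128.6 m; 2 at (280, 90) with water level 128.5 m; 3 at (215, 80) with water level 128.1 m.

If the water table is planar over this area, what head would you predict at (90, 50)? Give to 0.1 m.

Three-point gradient (reference 1): Δ to 2 = (-25, 60, -0.1), Δ to 3 = (-90, 50, -0.5).
∂h/∂x = +0.006024, ∂h/∂y = +0.0008434 (det = 4150).
h(90, 50) = 128.6 + (+0.006024)·(-215) + (+0.0008434)·(20) = 128.6 -1.295 +0.017 = 127.322 m.

127.3 m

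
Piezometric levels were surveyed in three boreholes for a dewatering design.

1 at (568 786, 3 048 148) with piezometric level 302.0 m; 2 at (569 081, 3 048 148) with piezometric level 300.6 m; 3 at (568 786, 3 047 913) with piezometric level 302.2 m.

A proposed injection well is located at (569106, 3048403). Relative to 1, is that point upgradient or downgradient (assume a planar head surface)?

downgradient

∂h/∂x = (300.6 − 302.0) / (569081 − 568786) = -0.004746
∂h/∂y = (302.2 − 302.0) / (3047913 − 3048148) = -0.0008511
Head at (569106, 3048403) = 302.0 + (-0.004746)·(320) + (-0.0008511)·(255) = 300.26 m.
That is lower than the 302.0 m at 1, so the point is downgradient.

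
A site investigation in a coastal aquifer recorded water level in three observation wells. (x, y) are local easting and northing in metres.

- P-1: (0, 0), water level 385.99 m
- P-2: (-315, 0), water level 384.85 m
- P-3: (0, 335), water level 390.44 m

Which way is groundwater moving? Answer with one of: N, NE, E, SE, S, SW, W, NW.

S

∂h/∂x = (384.85 − 385.99) / (-315 − 0) = +0.003619
∂h/∂y = (390.44 − 385.99) / (335 − 0) = +0.01328
Flow = −∇h = (-0.003619 east, -0.01328 north), which points south.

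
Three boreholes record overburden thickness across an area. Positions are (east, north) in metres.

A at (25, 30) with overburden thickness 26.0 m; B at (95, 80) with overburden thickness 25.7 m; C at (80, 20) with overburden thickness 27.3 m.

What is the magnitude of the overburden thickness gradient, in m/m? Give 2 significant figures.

0.036 m/m

Differences from A: to B (Δx, Δy, Δh) = (70, 50, -0.3); to C = (55, -10, +1.3).
Solve a·Δx + b·Δy = Δd: det = 70·(-10) − 55·50 = -3450.
∂d/∂x = [(-0.3)·(-10) − (+1.3)·50] / -3450 = +0.01797
∂d/∂y = [70·(+1.3) − 55·(-0.3)] / -3450 = -0.03116
|∇f| = √(0.01797² + -0.03116²) = 0.03597 m/m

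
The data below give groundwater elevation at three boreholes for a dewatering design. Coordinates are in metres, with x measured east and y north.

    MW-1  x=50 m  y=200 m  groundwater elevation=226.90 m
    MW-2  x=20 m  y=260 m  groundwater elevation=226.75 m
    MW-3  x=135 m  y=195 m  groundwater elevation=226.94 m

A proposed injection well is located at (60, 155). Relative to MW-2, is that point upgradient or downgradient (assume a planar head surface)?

With h = a·x + b·y + c and MW-1 as origin, the differences give:
  (-30)·a + 60·b = -0.15
  85·a + (-5)·b = +0.04
Eliminate b (×(-5) and ×60, subtract): -4950·a = -1.650 → a = ∂h/∂x = +0.0003333
Back-substitute: b = ∂h/∂y = -0.002333.
Head at (60, 155) = 226.90 + (+0.0003333)·(10) + (-0.002333)·(-45) = 227.01 m.
That is higher than the 226.75 m at MW-2, so the point is upgradient.

upgradient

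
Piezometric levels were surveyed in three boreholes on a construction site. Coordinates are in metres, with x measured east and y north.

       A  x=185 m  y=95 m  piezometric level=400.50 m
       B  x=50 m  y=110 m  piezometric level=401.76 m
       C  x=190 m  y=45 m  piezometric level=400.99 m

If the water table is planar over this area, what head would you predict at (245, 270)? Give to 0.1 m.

Taking A as reference: B−A = (-135, 15, +1.26); C−A = (5, -50, +0.49).
Determinant of the coordinate differences = (-135)·(-50) − 5·15 = 6675.
∂h/∂x = [(+1.26)·(-50) − (+0.49)·15] / 6675 = -0.01054
∂h/∂y = [(-135)·(+0.49) − 5·(+1.26)] / 6675 = -0.01085
h(245, 270) = 400.50 + (-0.01054)·(60) + (-0.01085)·(175) = 400.50 -0.632 -1.899 = 397.968 m.

398.0 m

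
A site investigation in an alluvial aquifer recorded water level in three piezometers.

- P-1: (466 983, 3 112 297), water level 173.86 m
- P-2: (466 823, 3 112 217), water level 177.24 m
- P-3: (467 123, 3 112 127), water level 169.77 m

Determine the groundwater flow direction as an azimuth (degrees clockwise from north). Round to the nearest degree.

Taking P-1 as reference: P-2−P-1 = (-160, -80, +3.38); P-3−P-1 = (140, -170, -4.09).
Solve a·Δx + b·Δy = Δh: det = (-160)·(-170) − 140·(-80) = 38400.
∂h/∂x = [(+3.38)·(-170) − (-4.09)·(-80)] / 38400 = -0.02348
∂h/∂y = [(-160)·(-4.09) − 140·(+3.38)] / 38400 = +0.004719
Flow direction (−∇h) has components (+0.02348 E, -0.004719 N).
Azimuth = atan2(E, N) = atan2(+0.02348, -0.004719) = 101.4° ≈ 101°.

101°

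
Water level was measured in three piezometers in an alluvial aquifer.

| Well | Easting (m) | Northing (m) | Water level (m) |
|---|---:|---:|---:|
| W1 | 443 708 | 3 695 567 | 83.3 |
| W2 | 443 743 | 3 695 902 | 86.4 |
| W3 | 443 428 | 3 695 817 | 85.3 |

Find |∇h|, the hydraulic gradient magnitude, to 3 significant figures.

Three-point gradient (reference W1): Δ to W2 = (35, 335, +3.1), Δ to W3 = (-280, 250, +2.0).
∂h/∂x = +0.001024, ∂h/∂y = +0.009147 (det = 102550).
|∇h| = √(0.001024² + 0.009147²) = 0.009204

0.00920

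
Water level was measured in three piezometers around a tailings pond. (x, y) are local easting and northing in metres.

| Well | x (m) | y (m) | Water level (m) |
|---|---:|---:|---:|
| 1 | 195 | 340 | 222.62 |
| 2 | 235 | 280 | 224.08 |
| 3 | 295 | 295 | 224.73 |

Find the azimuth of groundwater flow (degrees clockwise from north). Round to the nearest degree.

315°

Three-point gradient (reference 1): Δ to 2 = (40, -60, +1.46), Δ to 3 = (100, -45, +2.11).
∂h/∂x = +0.01450, ∂h/∂y = -0.01467 (det = 4200).
Flow direction (−∇h) has components (-0.01450 E, +0.01467 N).
Azimuth = atan2(E, N) = atan2(-0.01450, +0.01467) = 315.3° ≈ 315°.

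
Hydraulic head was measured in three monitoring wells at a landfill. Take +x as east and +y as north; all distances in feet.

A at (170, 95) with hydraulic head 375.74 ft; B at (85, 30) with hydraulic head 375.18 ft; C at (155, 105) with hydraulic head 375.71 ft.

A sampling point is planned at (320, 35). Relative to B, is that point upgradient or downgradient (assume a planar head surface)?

Differences from A: to B (Δx, Δy, Δh) = (-85, -65, -0.56); to C = (-15, 10, -0.03).
Solve a·Δx + b·Δy = Δh: det = (-85)·10 − (-15)·(-65) = -1825.
∂h/∂x = [(-0.56)·10 − (-0.03)·(-65)] / -1825 = +0.004137
∂h/∂y = [(-85)·(-0.03) − (-15)·(-0.56)] / -1825 = +0.003205
Head at (320, 35) = 375.74 + (+0.004137)·(150) + (+0.003205)·(-60) = 376.17 ft.
That is higher than the 375.18 ft at B, so the point is upgradient.

upgradient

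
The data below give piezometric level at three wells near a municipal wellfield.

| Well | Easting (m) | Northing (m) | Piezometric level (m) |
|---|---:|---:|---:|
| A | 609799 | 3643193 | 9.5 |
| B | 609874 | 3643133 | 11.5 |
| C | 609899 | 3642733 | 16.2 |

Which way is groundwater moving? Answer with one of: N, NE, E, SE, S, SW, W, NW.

With h = a·x + b·y + c and A as origin, the differences give:
  75·a + (-60)·b = +2.0
  100·a + (-460)·b = +6.7
Eliminate b (×(-460) and ×(-60), subtract): -28500·a = -518.00 → a = ∂h/∂x = +0.01818
Back-substitute: b = ∂h/∂y = -0.01061.
Flow = −∇h = (-0.01818 east, +0.01061 north), which points northwest.

NW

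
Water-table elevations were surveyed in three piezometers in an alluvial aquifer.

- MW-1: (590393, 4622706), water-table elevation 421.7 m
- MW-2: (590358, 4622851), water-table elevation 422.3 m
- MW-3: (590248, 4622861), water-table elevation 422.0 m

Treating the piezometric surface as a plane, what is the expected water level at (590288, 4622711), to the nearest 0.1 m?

421.4 m

With h = a·x + b·y + c and MW-1 as origin, the differences give:
  (-35)·a + 145·b = +0.6
  (-145)·a + 155·b = +0.3
Eliminate b (×155 and ×145, subtract): 15600·a = 49.50 → a = ∂h/∂x = +0.003173
Back-substitute: b = ∂h/∂y = +0.004904.
h(590288, 4622711) = 421.7 + (+0.003173)·(-105) + (+0.004904)·(5) = 421.7 -0.333 +0.025 = 421.391 m.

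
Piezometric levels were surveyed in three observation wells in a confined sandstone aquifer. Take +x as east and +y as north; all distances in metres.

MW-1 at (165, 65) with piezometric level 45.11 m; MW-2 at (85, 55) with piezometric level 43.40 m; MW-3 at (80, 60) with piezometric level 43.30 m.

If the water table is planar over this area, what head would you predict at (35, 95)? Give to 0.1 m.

42.4 m

Taking MW-1 as reference: MW-2−MW-1 = (-80, -10, -1.71); MW-3−MW-1 = (-85, -5, -1.81).
Solve a·Δx + b·Δy = Δh: det = (-80)·(-5) − (-85)·(-10) = -450.
∂h/∂x = [(-1.71)·(-5) − (-1.81)·(-10)] / -450 = +0.02122
∂h/∂y = [(-80)·(-1.81) − (-85)·(-1.71)] / -450 = +0.001222
h(35, 95) = 45.11 + (+0.02122)·(-130) + (+0.001222)·(30) = 45.11 -2.759 +0.037 = 42.388 m.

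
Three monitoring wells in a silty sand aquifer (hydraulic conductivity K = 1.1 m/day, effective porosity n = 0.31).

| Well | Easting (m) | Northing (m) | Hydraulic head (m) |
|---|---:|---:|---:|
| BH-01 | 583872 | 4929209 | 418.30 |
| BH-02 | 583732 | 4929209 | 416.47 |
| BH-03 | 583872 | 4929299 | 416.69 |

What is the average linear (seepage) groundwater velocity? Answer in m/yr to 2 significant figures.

29 m/yr

∂h/∂x = (416.47 − 418.30) / (583732 − 583872) = +0.01307
∂h/∂y = (416.69 − 418.30) / (4929299 − 4929209) = -0.01789
|∇h| = √(0.01307² + -0.01789²) = 0.02216
Seepage velocity v = K·i/n = 1.1 × 0.02216 / 0.31 = 0.07863 m/day = 28.72 m/yr.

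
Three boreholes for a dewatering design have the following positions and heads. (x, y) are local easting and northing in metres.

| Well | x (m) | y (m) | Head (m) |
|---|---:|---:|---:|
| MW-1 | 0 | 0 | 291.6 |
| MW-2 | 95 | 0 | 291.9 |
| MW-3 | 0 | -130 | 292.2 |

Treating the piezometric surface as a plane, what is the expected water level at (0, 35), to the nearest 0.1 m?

291.4 m

∂h/∂x = (291.9 − 291.6) / (95 − 0) = +0.003158
∂h/∂y = (292.2 − 291.6) / (-130 − 0) = -0.004615
h(0, 35) = 291.6 + (+0.003158)·(0) + (-0.004615)·(35) = 291.6 +0.000 -0.162 = 291.438 m.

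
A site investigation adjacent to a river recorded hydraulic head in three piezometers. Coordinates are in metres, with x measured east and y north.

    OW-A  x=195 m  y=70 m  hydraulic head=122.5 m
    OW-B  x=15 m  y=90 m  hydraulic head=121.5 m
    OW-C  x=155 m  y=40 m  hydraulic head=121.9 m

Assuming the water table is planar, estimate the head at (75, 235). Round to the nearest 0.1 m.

123.5 m

With h = a·x + b·y + c and OW-A as origin, the differences give:
  (-180)·a + 20·b = -1.0
  (-40)·a + (-30)·b = -0.6
Eliminate b (×(-30) and ×20, subtract): 6200·a = 42.00 → a = ∂h/∂x = +0.006774
Back-substitute: b = ∂h/∂y = +0.01097.
h(75, 235) = 122.5 + (+0.006774)·(-120) + (+0.01097)·(165) = 122.5 -0.813 +1.810 = 123.497 m.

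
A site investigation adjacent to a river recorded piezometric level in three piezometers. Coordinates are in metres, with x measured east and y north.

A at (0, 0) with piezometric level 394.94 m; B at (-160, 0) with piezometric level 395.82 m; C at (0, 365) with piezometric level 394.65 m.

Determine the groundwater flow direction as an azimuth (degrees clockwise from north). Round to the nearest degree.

∂h/∂x = (395.82 − 394.94) / (-160 − 0) = -0.005500
∂h/∂y = (394.65 − 394.94) / (365 − 0) = -0.0007945
Flow direction (−∇h) has components (+0.005500 E, +0.0007945 N).
Azimuth = atan2(E, N) = atan2(+0.005500, +0.0007945) = 81.8° ≈ 082°.

082°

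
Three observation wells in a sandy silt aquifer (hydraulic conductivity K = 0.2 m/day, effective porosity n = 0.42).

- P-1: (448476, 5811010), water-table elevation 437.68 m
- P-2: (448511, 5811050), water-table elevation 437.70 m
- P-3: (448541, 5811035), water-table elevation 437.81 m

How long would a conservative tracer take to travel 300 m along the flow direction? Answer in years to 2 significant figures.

With h = a·x + b·y + c and P-1 as origin, the differences give:
  35·a + 40·b = +0.02
  65·a + 25·b = +0.13
Eliminate b (×25 and ×40, subtract): -1725·a = -4.700 → a = ∂h/∂x = +0.002725
Back-substitute: b = ∂h/∂y = -0.001884.
|∇h| = √(0.002725² + -0.001884²) = 0.003313
Seepage velocity v = K·i/n = 0.2 × 0.003313 / 0.42 = 0.001578 m/day.
t = 300 / 0.001578 = 1.901e+05 days = 520 years.

520 years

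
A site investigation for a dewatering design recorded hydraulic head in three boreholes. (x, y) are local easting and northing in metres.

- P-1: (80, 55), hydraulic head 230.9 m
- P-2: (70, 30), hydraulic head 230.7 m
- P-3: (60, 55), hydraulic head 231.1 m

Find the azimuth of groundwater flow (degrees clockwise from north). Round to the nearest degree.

Taking P-1 as reference: P-2−P-1 = (-10, -25, -0.2); P-3−P-1 = (-20, 0, +0.2).
Determinant of the coordinate differences = (-10)·0 − (-20)·(-25) = -500.
∂h/∂x = [(-0.2)·0 − (+0.2)·(-25)] / -500 = -0.010000
∂h/∂y = [(-10)·(+0.2) − (-20)·(-0.2)] / -500 = +0.01200
Flow direction (−∇h) has components (+0.010000 E, -0.01200 N).
Azimuth = atan2(E, N) = atan2(+0.010000, -0.01200) = 140.2° ≈ 140°.

140°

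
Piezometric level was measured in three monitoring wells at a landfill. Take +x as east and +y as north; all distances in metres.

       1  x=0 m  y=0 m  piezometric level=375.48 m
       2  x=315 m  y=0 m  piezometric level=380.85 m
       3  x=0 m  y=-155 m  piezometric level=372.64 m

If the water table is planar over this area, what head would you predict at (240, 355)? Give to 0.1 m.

∂h/∂x = (380.85 − 375.48) / (315 − 0) = +0.01705
∂h/∂y = (372.64 − 375.48) / (-155 − 0) = +0.01832
h(240, 355) = 375.48 + (+0.01705)·(240) + (+0.01832)·(355) = 375.48 +4.091 +6.505 = 386.076 m.

386.1 m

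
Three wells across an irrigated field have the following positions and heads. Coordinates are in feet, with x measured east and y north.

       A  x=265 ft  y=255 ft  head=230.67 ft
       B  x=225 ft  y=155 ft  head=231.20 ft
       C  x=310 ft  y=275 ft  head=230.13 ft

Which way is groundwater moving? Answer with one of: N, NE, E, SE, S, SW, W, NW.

E

With h = a·x + b·y + c and A as origin, the differences give:
  (-40)·a + (-100)·b = +0.53
  45·a + 20·b = -0.54
Eliminate b (×20 and ×(-100), subtract): 3700·a = -43.400 → a = ∂h/∂x = -0.01173
Back-substitute: b = ∂h/∂y = -0.0006081.
Flow = −∇h = (+0.01173 east, +0.0006081 north), which points east.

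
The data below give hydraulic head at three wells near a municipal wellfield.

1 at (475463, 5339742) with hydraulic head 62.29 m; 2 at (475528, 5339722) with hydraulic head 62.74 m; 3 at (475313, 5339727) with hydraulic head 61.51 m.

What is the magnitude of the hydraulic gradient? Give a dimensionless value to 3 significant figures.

With h = a·x + b·y + c and 1 as origin, the differences give:
  65·a + (-20)·b = +0.45
  (-150)·a + (-15)·b = -0.78
Eliminate b (×(-15) and ×(-20), subtract): -3975·a = -22.350 → a = ∂h/∂x = +0.005623
Back-substitute: b = ∂h/∂y = -0.004226.
|∇h| = √(0.005623² + -0.004226²) = 0.007034

0.00703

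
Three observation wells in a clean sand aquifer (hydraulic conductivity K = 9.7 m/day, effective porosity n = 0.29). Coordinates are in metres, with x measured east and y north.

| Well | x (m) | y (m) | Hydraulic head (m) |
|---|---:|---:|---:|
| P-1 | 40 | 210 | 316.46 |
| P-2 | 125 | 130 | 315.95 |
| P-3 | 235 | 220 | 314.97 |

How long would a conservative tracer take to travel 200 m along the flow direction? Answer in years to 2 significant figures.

2.1 years

Differences from P-1: to P-2 (Δx, Δy, Δh) = (85, -80, -0.51); to P-3 = (195, 10, -1.49).
Solve a·Δx + b·Δy = Δh: det = 85·10 − 195·(-80) = 16450.
∂h/∂x = [(-0.51)·10 − (-1.49)·(-80)] / 16450 = -0.007556
∂h/∂y = [85·(-1.49) − 195·(-0.51)] / 16450 = -0.001653
|∇h| = √(-0.007556² + -0.001653²) = 0.007735
Seepage velocity v = K·i/n = 9.7 × 0.007735 / 0.29 = 0.2587 m/day.
t = 200 / 0.2587 = 773.1 days = 2.12 years.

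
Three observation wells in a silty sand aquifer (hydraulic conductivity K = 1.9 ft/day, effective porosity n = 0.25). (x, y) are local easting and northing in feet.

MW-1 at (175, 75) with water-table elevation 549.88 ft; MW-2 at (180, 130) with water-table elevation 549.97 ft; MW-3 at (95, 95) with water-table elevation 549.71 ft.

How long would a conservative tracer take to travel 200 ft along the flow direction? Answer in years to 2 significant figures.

With h = a·x + b·y + c and MW-1 as origin, the differences give:
  5·a + 55·b = +0.09
  (-80)·a + 20·b = -0.17
Eliminate b (×20 and ×55, subtract): 4500·a = 11.150 → a = ∂h/∂x = +0.002478
Back-substitute: b = ∂h/∂y = +0.001411.
|∇h| = √(0.002478² + 0.001411²) = 0.002852
Seepage velocity v = K·i/n = 1.9 × 0.002852 / 0.25 = 0.02168 ft/day.
t = 200 / 0.02168 = 9225 days = 25.3 years.

25 years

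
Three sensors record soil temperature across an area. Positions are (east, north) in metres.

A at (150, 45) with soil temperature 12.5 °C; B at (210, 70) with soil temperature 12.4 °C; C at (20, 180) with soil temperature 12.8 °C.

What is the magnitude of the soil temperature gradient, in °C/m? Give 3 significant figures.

0.00190 °C/m

Differences from A: to B (Δx, Δy, Δh) = (60, 25, -0.1); to C = (-130, 135, +0.3).
Determinant of the coordinate differences = 60·135 − (-130)·25 = 11350.
∂T/∂x = [(-0.1)·135 − (+0.3)·25] / 11350 = -0.001850
∂T/∂y = [60·(+0.3) − (-130)·(-0.1)] / 11350 = +0.0004405
|∇f| = √(-0.001850² + 0.0004405²) = 0.001902 °C/m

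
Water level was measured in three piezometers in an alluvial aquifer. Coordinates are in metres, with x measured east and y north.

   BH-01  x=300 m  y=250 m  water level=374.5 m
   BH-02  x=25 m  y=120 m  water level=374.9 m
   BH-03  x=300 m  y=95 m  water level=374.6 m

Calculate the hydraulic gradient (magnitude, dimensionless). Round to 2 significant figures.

0.0013

Taking BH-01 as reference: BH-02−BH-01 = (-275, -130, +0.4); BH-03−BH-01 = (0, -155, +0.1).
Solve a·Δx + b·Δy = Δh: det = (-275)·(-155) − 0·(-130) = 42625.
∂h/∂x = [(+0.4)·(-155) − (+0.1)·(-130)] / 42625 = -0.001150
∂h/∂y = [(-275)·(+0.1) − 0·(+0.4)] / 42625 = -0.0006452
|∇h| = √(-0.001150² + -0.0006452²) = 0.001319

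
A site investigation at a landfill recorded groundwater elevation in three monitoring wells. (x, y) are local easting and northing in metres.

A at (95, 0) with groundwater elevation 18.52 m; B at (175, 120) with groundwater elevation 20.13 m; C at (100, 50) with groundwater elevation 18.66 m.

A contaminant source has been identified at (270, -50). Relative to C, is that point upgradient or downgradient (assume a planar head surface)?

Taking A as reference: B−A = (80, 120, +1.61); C−A = (5, 50, +0.14).
Determinant of the coordinate differences = 80·50 − 5·120 = 3400.
∂h/∂x = [(+1.61)·50 − (+0.14)·120] / 3400 = +0.01874
∂h/∂y = [80·(+0.14) − 5·(+1.61)] / 3400 = +0.0009265
Head at (270, -50) = 18.52 + (+0.01874)·(175) + (+0.0009265)·(-50) = 21.75 m.
That is higher than the 18.66 m at C, so the point is upgradient.

upgradient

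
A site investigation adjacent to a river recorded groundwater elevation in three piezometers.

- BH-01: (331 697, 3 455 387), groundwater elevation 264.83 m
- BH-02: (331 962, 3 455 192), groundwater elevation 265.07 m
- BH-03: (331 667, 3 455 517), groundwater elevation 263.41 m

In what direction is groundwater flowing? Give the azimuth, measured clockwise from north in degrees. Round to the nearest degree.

With h = a·x + b·y + c and BH-01 as origin, the differences give:
  265·a + (-195)·b = +0.24
  (-30)·a + 130·b = -1.42
Eliminate b (×130 and ×(-195), subtract): 28600·a = -245.700 → a = ∂h/∂x = -0.008591
Back-substitute: b = ∂h/∂y = -0.01291.
Flow direction (−∇h) has components (+0.008591 E, +0.01291 N).
Azimuth = atan2(E, N) = atan2(+0.008591, +0.01291) = 33.7° ≈ 034°.

034°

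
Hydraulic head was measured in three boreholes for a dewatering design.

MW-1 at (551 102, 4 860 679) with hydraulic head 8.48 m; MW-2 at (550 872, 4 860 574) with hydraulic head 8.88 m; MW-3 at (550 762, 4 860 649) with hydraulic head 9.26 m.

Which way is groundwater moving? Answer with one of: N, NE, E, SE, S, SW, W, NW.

SE

Taking MW-1 as reference: MW-2−MW-1 = (-230, -105, +0.40); MW-3−MW-1 = (-340, -30, +0.78).
Solve a·Δx + b·Δy = Δh: det = (-230)·(-30) − (-340)·(-105) = -28800.
∂h/∂x = [(+0.40)·(-30) − (+0.78)·(-105)] / -28800 = -0.002427
∂h/∂y = [(-230)·(+0.78) − (-340)·(+0.40)] / -28800 = +0.001507
Flow = −∇h = (+0.002427 east, -0.001507 north), which points southeast.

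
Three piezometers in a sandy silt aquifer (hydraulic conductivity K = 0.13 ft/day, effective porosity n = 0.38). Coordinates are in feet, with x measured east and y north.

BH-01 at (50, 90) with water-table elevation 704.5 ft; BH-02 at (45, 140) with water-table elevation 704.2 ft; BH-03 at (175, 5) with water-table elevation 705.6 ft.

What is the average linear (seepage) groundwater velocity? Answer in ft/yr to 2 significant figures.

With h = a·x + b·y + c and BH-01 as origin, the differences give:
  (-5)·a + 50·b = -0.3
  125·a + (-85)·b = +1.1
Eliminate b (×(-85) and ×50, subtract): -5825·a = -29.50 → a = ∂h/∂x = +0.005064
Back-substitute: b = ∂h/∂y = -0.005494.
|∇h| = √(0.005064² + -0.005494²) = 0.007472
Seepage velocity v = K·i/n = 0.13 × 0.007472 / 0.38 = 0.002556 ft/day = 0.9336 ft/yr.

0.93 ft/yr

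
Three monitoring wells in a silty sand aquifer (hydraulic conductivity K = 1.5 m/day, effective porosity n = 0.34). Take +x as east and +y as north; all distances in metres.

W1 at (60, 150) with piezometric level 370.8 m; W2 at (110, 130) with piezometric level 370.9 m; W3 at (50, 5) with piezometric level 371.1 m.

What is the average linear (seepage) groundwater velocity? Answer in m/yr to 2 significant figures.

3.9 m/yr

Differences from W1: to W2 (Δx, Δy, Δh) = (50, -20, +0.1); to W3 = (-10, -145, +0.3).
Solve a·Δx + b·Δy = Δh: det = 50·(-145) − (-10)·(-20) = -7450.
∂h/∂x = [(+0.1)·(-145) − (+0.3)·(-20)] / -7450 = +0.001141
∂h/∂y = [50·(+0.3) − (-10)·(+0.1)] / -7450 = -0.002148
|∇h| = √(0.001141² + -0.002148²) = 0.002432
Seepage velocity v = K·i/n = 1.5 × 0.002432 / 0.34 = 0.01073 m/day = 3.919 m/yr.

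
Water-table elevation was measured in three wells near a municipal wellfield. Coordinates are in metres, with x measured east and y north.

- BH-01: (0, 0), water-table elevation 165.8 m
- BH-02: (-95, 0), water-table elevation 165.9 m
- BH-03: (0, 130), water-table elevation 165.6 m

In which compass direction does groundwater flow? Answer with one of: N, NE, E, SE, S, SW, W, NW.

∂h/∂x = (165.9 − 165.8) / (-95 − 0) = -0.001053
∂h/∂y = (165.6 − 165.8) / (130 − 0) = -0.001538
Flow = −∇h = (+0.001053 east, +0.001538 north), which points northeast.

NE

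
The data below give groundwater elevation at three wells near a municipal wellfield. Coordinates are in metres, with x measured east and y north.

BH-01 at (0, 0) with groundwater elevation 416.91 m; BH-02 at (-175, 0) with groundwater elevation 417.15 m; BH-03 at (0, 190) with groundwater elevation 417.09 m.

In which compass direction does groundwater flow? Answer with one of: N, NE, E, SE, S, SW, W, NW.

SE

∂h/∂x = (417.15 − 416.91) / (-175 − 0) = -0.001371
∂h/∂y = (417.09 − 416.91) / (190 − 0) = +0.0009474
Flow = −∇h = (+0.001371 east, -0.0009474 north), which points southeast.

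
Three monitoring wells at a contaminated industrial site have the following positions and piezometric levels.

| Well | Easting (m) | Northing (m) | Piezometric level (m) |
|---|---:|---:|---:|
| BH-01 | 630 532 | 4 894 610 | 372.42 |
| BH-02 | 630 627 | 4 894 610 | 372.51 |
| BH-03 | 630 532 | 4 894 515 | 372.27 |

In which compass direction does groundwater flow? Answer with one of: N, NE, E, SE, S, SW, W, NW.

∂h/∂x = (372.51 − 372.42) / (630627 − 630532) = +0.0009474
∂h/∂y = (372.27 − 372.42) / (4894515 − 4894610) = +0.001579
Flow = −∇h = (-0.0009474 east, -0.001579 north), which points southwest.

SW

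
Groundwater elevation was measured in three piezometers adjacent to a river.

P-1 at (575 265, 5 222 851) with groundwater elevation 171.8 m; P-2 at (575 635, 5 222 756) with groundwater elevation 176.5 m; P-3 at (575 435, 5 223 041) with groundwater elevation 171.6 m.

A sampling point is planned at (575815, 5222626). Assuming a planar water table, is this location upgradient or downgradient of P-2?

With h = a·x + b·y + c and P-1 as origin, the differences give:
  370·a + (-95)·b = +4.7
  170·a + 190·b = -0.2
Eliminate b (×190 and ×(-95), subtract): 86450·a = 874.00 → a = ∂h/∂x = +0.01011
Back-substitute: b = ∂h/∂y = -0.01010.
Head at (575815, 5222626) = 171.8 + (+0.01011)·(550) + (-0.01010)·(-225) = 179.63 m.
That is higher than the 176.5 m at P-2, so the point is upgradient.

upgradient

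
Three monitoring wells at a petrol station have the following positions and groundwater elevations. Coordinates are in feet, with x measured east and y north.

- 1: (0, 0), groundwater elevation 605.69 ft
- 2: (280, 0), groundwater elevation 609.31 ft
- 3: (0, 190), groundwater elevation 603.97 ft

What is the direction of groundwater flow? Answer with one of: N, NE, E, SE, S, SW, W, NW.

NW

∂h/∂x = (609.31 − 605.69) / (280 − 0) = +0.01293
∂h/∂y = (603.97 − 605.69) / (190 − 0) = -0.009053
Flow = −∇h = (-0.01293 east, +0.009053 north), which points northwest.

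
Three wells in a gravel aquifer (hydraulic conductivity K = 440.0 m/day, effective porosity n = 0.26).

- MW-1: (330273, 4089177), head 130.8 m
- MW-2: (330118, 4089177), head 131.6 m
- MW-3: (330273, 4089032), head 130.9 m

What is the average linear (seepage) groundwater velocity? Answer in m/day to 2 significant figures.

8.8 m/day

∂h/∂x = (131.6 − 130.8) / (330118 − 330273) = -0.005161
∂h/∂y = (130.9 − 130.8) / (4089032 − 4089177) = -0.0006897
|∇h| = √(-0.005161² + -0.0006897²) = 0.005207
Seepage velocity v = K·i/n = 440.0 × 0.005207 / 0.26 = 8.812 m/day.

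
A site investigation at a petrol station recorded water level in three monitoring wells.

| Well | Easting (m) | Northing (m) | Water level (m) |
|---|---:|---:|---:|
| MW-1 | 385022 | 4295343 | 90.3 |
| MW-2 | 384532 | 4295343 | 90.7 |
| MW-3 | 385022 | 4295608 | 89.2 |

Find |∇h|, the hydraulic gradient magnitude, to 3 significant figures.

∂h/∂x = (90.7 − 90.3) / (384532 − 385022) = -0.0008163
∂h/∂y = (89.2 − 90.3) / (4295608 − 4295343) = -0.004151
|∇h| = √(-0.0008163² + -0.004151²) = 0.004231

0.00423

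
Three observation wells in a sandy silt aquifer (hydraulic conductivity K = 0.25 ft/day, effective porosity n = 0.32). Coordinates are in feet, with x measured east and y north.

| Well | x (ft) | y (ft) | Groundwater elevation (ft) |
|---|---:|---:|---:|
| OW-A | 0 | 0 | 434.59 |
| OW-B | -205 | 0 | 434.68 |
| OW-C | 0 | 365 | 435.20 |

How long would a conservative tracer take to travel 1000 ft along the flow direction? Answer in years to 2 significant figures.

∂h/∂x = (434.68 − 434.59) / (-205 − 0) = -0.0004390
∂h/∂y = (435.20 − 434.59) / (365 − 0) = +0.001671
|∇h| = √(-0.0004390² + 0.001671²) = 0.001728
Seepage velocity v = K·i/n = 0.25 × 0.001728 / 0.32 = 0.00135 ft/day.
t = 1000 / 0.00135 = 7.407e+05 days = 2.03e+03 years.

2000 years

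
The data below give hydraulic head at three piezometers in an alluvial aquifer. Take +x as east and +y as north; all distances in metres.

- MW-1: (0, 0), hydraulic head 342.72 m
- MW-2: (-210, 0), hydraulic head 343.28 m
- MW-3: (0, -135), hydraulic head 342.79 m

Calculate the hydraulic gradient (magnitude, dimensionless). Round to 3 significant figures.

0.00272

∂h/∂x = (343.28 − 342.72) / (-210 − 0) = -0.002667
∂h/∂y = (342.79 − 342.72) / (-135 − 0) = -0.0005185
|∇h| = √(-0.002667² + -0.0005185²) = 0.002717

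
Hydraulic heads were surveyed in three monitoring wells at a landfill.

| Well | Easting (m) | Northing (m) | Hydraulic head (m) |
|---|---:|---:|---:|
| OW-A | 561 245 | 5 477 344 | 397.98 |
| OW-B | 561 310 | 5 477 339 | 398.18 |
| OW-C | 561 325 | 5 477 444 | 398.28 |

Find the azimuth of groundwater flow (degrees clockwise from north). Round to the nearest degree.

Differences from OW-A: to OW-B (Δx, Δy, Δh) = (65, -5, +0.20); to OW-C = (80, 100, +0.30).
Determinant of the coordinate differences = 65·100 − 80·(-5) = 6900.
∂h/∂x = [(+0.20)·100 − (+0.30)·(-5)] / 6900 = +0.003116
∂h/∂y = [65·(+0.30) − 80·(+0.20)] / 6900 = +0.0005072
Flow direction (−∇h) has components (-0.003116 E, -0.0005072 N).
Azimuth = atan2(E, N) = atan2(-0.003116, -0.0005072) = 260.8° ≈ 261°.

261°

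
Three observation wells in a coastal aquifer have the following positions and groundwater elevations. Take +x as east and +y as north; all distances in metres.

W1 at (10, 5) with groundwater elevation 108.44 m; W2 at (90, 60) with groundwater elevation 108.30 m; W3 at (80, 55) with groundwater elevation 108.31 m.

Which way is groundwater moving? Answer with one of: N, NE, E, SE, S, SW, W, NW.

Differences from W1: to W2 (Δx, Δy, Δh) = (80, 55, -0.14); to W3 = (70, 50, -0.13).
Determinant of the coordinate differences = 80·50 − 70·55 = 150.
∂h/∂x = [(-0.14)·50 − (-0.13)·55] / 150 = +0.0010000
∂h/∂y = [80·(-0.13) − 70·(-0.14)] / 150 = -0.004000
Flow = −∇h = (-0.0010000 east, +0.004000 north), which points north.

N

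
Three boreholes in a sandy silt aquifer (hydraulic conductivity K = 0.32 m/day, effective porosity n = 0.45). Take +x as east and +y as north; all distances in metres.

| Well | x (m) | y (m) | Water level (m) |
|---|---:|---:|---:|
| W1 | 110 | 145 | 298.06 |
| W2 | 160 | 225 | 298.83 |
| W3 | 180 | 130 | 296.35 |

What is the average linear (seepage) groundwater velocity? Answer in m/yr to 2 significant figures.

With h = a·x + b·y + c and W1 as origin, the differences give:
  50·a + 80·b = +0.77
  70·a + (-15)·b = -1.71
Eliminate b (×(-15) and ×80, subtract): -6350·a = 125.250 → a = ∂h/∂x = -0.01972
Back-substitute: b = ∂h/∂y = +0.02195.
|∇h| = √(-0.01972² + 0.02195²) = 0.02951
Seepage velocity v = K·i/n = 0.32 × 0.02951 / 0.45 = 0.02098 m/day = 7.663 m/yr.

7.7 m/yr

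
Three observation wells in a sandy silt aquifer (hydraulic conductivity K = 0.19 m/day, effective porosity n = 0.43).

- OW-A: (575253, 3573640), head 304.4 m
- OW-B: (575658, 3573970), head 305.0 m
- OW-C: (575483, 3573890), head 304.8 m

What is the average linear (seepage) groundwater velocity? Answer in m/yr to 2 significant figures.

0.19 m/yr

With h = a·x + b·y + c and OW-A as origin, the differences give:
  405·a + 330·b = +0.6
  230·a + 250·b = +0.4
Eliminate b (×250 and ×330, subtract): 25350·a = 18.00 → a = ∂h/∂x = +0.0007101
Back-substitute: b = ∂h/∂y = +0.0009467.
|∇h| = √(0.0007101² + 0.0009467²) = 0.001183
Seepage velocity v = K·i/n = 0.19 × 0.001183 / 0.43 = 0.0005227 m/day = 0.1909 m/yr.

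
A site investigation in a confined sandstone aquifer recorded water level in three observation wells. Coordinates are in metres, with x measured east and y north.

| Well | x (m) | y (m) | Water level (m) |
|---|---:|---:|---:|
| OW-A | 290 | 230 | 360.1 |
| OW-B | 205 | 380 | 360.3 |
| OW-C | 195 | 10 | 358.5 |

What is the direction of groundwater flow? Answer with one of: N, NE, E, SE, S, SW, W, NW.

SW

With h = a·x + b·y + c and OW-A as origin, the differences give:
  (-85)·a + 150·b = +0.2
  (-95)·a + (-220)·b = -1.6
Eliminate b (×(-220) and ×150, subtract): 32950·a = 196.00 → a = ∂h/∂x = +0.005948
Back-substitute: b = ∂h/∂y = +0.004704.
Flow = −∇h = (-0.005948 east, -0.004704 north), which points southwest.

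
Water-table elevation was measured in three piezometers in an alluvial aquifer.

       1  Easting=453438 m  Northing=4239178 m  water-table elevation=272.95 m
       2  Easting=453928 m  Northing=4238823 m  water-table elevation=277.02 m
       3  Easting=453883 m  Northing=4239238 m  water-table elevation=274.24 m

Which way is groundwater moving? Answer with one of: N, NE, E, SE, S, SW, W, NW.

Taking 1 as reference: 2−1 = (490, -355, +4.07); 3−1 = (445, 60, +1.29).
Solve a·Δx + b·Δy = Δh: det = 490·60 − 445·(-355) = 187375.
∂h/∂x = [(+4.07)·60 − (+1.29)·(-355)] / 187375 = +0.003747
∂h/∂y = [490·(+1.29) − 445·(+4.07)] / 187375 = -0.006292
Flow = −∇h = (-0.003747 east, +0.006292 north), which points northwest.

NW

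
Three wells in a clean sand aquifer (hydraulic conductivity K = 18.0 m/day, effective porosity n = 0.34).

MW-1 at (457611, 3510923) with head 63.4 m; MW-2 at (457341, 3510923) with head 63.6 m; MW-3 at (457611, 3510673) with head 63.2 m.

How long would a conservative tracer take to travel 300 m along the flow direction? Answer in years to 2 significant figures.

∂h/∂x = (63.6 − 63.4) / (457341 − 457611) = -0.0007407
∂h/∂y = (63.2 − 63.4) / (3510673 − 3510923) = +0.0008000
|∇h| = √(-0.0007407² + 0.0008000²) = 0.00109
Seepage velocity v = K·i/n = 18.0 × 0.00109 / 0.34 = 0.05771 m/day.
t = 300 / 0.05771 = 5198 days = 14.2 years.

14 years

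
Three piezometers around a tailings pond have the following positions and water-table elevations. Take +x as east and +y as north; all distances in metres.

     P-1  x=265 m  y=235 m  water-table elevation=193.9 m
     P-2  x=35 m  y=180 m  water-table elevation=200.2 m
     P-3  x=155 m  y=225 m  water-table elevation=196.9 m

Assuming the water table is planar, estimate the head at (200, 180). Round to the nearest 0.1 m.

Taking P-1 as reference: P-2−P-1 = (-230, -55, +6.3); P-3−P-1 = (-110, -10, +3.0).
Determinant of the coordinate differences = (-230)·(-10) − (-110)·(-55) = -3750.
∂h/∂x = [(+6.3)·(-10) − (+3.0)·(-55)] / -3750 = -0.02720
∂h/∂y = [(-230)·(+3.0) − (-110)·(+6.3)] / -3750 = -0.0008000
h(200, 180) = 193.9 + (-0.02720)·(-65) + (-0.0008000)·(-55) = 193.9 +1.768 +0.044 = 195.712 m.

195.7 m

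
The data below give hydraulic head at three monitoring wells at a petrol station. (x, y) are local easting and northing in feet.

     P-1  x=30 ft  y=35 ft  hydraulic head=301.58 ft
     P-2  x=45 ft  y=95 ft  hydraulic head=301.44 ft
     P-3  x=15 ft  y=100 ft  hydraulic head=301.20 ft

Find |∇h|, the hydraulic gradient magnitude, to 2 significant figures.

Differences from P-1: to P-2 (Δx, Δy, Δh) = (15, 60, -0.14); to P-3 = (-15, 65, -0.38).
Solve a·Δx + b·Δy = Δh: det = 15·65 − (-15)·60 = 1875.
∂h/∂x = [(-0.14)·65 − (-0.38)·60] / 1875 = +0.007307
∂h/∂y = [15·(-0.38) − (-15)·(-0.14)] / 1875 = -0.004160
|∇h| = √(0.007307² + -0.004160²) = 0.008408

0.0084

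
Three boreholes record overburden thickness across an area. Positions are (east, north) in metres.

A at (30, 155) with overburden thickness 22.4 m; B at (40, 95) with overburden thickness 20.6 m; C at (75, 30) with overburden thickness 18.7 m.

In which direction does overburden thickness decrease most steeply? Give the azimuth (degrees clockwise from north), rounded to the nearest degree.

Differences from A: to B (Δx, Δy, Δh) = (10, -60, -1.8); to C = (45, -125, -3.7).
Determinant of the coordinate differences = 10·(-125) − 45·(-60) = 1450.
∂d/∂x = [(-1.8)·(-125) − (-3.7)·(-60)] / 1450 = +0.002069
∂d/∂y = [10·(-3.7) − 45·(-1.8)] / 1450 = +0.03034
Steepest decrease is along −∇f: components (-0.002069 E, -0.03034 N).
Azimuth = atan2(-0.002069, -0.03034) = 183.9° ≈ 184°.

184°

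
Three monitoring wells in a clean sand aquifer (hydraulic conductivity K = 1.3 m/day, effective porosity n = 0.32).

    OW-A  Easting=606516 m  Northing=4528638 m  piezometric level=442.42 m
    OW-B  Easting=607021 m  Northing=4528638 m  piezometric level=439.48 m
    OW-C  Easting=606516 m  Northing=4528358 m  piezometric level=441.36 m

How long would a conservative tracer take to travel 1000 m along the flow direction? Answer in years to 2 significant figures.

∂h/∂x = (439.48 − 442.42) / (607021 − 606516) = -0.005822
∂h/∂y = (441.36 − 442.42) / (4528358 − 4528638) = +0.003786
|∇h| = √(-0.005822² + 0.003786²) = 0.006945
Seepage velocity v = K·i/n = 1.3 × 0.006945 / 0.32 = 0.02821 m/day.
t = 1000 / 0.02821 = 3.545e+04 days = 97.1 years.

97 years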